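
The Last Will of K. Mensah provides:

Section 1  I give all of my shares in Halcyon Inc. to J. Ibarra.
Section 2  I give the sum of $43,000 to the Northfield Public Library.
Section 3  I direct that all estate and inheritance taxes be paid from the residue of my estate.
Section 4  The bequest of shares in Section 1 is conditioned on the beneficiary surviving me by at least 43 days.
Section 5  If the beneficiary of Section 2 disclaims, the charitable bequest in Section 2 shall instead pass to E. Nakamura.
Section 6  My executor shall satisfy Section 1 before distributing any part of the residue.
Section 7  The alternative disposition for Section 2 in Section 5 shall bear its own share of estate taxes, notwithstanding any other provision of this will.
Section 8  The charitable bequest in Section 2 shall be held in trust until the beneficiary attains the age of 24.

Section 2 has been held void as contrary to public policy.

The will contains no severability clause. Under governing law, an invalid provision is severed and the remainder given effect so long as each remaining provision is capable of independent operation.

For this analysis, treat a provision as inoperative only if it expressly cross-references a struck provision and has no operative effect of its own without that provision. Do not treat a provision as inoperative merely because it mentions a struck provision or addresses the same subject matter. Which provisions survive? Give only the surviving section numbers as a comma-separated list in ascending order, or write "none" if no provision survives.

Section 2 is struck. Section 5 has no operative effect of its own apart from Section 2 and is therefore inoperative. Section 8 merely fixes the trust for Section 2; with Section 2 gone it has nothing to operate on and falls away. Section 7 operates only by reference to Section 5, so it falls with Section 5. With no severability clause, the stated default rule severs what cannot stand and enforces each remaining provision that can operate on its own. Section 1, Section 3, Section 4, and Section 6 remain in effect.

1, 3, 4, 6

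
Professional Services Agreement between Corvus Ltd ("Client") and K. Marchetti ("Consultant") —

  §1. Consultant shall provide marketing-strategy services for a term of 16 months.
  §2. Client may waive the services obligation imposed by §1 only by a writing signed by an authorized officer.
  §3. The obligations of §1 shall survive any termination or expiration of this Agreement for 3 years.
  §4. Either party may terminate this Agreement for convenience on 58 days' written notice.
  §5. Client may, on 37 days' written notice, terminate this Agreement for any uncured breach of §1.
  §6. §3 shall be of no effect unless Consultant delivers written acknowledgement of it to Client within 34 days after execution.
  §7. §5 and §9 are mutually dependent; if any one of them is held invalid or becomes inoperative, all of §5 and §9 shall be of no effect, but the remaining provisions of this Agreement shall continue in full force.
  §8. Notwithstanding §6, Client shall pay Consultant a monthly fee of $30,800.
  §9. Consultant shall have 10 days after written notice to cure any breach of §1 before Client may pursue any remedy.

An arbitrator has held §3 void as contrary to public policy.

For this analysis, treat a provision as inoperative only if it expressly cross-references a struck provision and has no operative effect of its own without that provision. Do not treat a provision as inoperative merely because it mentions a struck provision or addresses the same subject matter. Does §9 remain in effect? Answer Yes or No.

Yes

§3 is struck. §6 merely fixes the acknowledgement condition for §3; with §3 gone it has nothing to operate on and falls away. Although §8 refers to §6, its operative terms do not depend on §6, so it remains in effect. §7 ties §5 and §9 together, but none of those is affected here; the remaining provisions continue in force under §7. The provisions still in force are §1, §2, §4, §5, §7, §8, and §9. §9 is among the surviving provisions, so the answer is yes.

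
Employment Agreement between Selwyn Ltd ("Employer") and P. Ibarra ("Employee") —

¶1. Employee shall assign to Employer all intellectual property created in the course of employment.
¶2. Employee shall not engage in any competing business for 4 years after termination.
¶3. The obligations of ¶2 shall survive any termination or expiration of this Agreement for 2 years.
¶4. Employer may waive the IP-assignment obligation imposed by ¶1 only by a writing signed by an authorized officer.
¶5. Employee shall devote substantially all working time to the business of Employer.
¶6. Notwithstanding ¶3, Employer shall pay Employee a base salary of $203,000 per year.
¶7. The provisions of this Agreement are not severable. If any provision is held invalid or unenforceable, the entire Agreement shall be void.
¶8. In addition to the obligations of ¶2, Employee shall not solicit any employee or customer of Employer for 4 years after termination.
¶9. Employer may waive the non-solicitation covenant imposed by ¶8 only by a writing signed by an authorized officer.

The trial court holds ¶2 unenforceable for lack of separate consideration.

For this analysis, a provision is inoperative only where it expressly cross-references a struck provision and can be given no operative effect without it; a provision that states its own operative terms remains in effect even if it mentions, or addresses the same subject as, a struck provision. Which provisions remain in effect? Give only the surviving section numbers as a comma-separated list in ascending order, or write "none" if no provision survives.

¶2 is struck. ¶3 merely fixes the survival period for ¶2; with ¶2 gone it has nothing to operate on and falls away. ¶7 provides that the Agreement is not severable, so the invalidity of any one provision voids the entire Agreement. No provision of the Agreement survives.

none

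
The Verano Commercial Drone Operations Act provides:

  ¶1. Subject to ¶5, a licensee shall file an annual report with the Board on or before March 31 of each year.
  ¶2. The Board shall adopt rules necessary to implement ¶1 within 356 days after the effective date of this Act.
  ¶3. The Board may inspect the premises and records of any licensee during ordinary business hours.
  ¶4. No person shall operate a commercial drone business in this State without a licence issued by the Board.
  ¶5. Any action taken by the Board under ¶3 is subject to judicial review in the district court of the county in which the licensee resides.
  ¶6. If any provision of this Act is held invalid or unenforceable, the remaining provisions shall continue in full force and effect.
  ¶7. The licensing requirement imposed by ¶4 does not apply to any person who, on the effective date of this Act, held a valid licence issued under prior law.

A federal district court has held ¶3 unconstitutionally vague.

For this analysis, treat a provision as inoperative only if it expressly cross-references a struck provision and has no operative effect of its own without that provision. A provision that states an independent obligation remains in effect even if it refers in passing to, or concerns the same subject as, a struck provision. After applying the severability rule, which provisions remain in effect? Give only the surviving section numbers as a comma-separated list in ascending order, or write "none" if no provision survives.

1, 2, 4, 6, 7

¶3 is struck. ¶5 has no operative effect of its own apart from ¶3 and is therefore inoperative. Although ¶1 refers to ¶5, its operative terms do not depend on ¶5, so it remains in effect. ¶6 is a severability clause and preserves every provision that can still be given independent effect. ¶1, ¶2, ¶4, ¶6, and ¶7 remain in effect.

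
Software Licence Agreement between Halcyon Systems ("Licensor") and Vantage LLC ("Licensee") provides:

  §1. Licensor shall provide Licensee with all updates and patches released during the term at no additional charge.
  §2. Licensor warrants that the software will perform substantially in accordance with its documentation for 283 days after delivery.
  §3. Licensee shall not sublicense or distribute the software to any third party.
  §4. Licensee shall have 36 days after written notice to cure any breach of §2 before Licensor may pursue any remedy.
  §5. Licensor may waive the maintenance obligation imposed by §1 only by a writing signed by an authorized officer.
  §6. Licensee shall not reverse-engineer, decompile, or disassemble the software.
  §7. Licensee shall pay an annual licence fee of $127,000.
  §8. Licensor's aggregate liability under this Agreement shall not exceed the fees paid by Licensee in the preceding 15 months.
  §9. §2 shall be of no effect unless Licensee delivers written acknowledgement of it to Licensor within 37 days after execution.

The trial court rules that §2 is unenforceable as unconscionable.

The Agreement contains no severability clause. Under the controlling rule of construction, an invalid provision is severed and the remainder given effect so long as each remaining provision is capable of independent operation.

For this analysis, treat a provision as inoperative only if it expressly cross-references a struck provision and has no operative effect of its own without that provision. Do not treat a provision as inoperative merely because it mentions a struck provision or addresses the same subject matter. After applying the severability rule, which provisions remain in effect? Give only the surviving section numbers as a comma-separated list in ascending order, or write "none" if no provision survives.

1, 3, 5, 6, 7, 8

§2 is struck. The only function of §4 is the cure period for breach of §2, so it cannot stand once §2 is removed. The only function of §9 is the acknowledgement condition for §2, so it cannot stand once §2 is removed. With no severability clause, the stated default rule severs what cannot stand and enforces each remaining provision that can operate on its own. That leaves §1, §3, §5, §6, §7, and §8 in effect.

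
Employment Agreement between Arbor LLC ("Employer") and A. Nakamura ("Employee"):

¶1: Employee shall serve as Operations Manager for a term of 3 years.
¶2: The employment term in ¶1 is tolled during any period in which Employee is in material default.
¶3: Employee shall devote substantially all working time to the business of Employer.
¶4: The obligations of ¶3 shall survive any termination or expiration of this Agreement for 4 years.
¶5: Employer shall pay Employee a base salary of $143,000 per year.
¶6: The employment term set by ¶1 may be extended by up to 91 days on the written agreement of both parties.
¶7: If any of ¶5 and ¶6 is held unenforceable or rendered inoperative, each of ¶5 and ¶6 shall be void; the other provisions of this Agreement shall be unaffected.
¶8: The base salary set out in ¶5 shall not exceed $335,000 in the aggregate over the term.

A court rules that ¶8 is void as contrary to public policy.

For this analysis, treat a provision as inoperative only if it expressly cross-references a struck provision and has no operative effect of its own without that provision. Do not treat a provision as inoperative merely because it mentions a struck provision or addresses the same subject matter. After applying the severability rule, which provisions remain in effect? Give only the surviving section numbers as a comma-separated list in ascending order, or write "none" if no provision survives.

1, 2, 3, 4, 5, 6, 7

¶8 is struck. Nothing else in the Agreement is defined by reference to ¶8. ¶7 ties ¶5 and ¶6 together, but none of those is affected here; the remaining provisions continue in force under ¶7. The provisions still in force are ¶1, ¶2, ¶3, ¶4, ¶5, ¶6, and ¶7.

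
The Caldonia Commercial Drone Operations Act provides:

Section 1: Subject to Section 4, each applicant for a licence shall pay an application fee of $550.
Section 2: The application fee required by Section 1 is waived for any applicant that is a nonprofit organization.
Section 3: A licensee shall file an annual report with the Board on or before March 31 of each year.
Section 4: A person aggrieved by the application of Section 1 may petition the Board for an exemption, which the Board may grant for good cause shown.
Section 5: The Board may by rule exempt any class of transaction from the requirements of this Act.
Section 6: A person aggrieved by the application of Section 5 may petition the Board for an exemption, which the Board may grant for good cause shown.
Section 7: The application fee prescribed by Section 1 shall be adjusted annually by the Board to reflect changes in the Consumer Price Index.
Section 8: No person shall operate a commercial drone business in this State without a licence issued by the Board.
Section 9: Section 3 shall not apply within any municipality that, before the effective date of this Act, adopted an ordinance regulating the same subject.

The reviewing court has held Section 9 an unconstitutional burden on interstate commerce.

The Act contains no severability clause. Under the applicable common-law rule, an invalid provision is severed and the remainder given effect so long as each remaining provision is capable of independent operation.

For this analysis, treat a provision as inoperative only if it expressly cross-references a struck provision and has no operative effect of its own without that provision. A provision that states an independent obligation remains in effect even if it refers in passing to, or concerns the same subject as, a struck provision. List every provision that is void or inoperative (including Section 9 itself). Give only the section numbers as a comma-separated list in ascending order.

Section 9 is struck. No other provision's operative terms depend on Section 9. With no severability clause, the stated default rule severs what cannot stand and enforces each remaining provision that can operate on its own. That leaves Section 1, Section 2, Section 3, Section 4, Section 5, Section 6, Section 7, and Section 8 in effect.

9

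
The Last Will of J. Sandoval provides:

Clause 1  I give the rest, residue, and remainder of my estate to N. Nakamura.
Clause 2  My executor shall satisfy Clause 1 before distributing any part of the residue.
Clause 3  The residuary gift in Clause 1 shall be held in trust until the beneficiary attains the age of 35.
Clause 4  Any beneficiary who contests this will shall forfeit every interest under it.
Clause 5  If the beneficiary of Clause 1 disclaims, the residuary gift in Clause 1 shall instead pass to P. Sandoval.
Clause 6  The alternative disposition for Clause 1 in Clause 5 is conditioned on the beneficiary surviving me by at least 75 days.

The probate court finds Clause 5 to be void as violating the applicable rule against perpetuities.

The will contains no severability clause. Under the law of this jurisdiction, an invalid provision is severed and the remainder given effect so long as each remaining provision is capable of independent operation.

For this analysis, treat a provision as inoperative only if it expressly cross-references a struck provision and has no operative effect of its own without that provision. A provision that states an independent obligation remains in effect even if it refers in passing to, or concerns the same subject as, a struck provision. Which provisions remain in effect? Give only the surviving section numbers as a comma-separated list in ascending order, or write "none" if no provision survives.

Clause 5 is struck. Clause 6 merely fixes the survivorship condition on Clause 5; with Clause 5 gone it has nothing to operate on and falls away. Under the stated default rule, only provisions that cannot operate independently fall away; the rest are enforced. Clause 1, Clause 2, Clause 3, and Clause 4 remain in effect.

1, 2, 3, 4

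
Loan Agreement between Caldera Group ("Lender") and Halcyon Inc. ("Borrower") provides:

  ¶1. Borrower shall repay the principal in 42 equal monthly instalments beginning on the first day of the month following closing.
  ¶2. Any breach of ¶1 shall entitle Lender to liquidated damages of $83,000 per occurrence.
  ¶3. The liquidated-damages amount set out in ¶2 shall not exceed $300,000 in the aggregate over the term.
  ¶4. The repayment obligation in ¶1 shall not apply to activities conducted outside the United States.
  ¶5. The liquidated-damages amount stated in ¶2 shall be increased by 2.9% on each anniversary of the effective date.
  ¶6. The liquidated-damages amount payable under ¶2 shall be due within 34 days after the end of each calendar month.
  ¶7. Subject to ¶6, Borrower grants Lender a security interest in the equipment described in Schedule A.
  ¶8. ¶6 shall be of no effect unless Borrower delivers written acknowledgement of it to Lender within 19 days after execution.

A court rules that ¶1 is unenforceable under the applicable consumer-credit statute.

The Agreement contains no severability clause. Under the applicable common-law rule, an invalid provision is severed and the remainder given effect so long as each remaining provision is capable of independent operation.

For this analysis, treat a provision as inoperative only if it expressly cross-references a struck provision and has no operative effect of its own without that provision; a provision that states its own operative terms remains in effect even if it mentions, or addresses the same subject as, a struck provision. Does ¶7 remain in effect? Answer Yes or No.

¶1 is struck. ¶2 has no operative effect of its own apart from ¶1 and is therefore inoperative. ¶4 has no operative effect of its own apart from ¶1 and is therefore inoperative. ¶3 does nothing except set the aggregate cap on the liquidated-damages amount by reference to ¶2; with ¶2 gone it has no independent effect and is inoperative. ¶5 has no operative effect of its own apart from ¶2 and is therefore inoperative. The whole of ¶6 is the payment deadline for the liquidated-damages amount, defined by reference to ¶2, so ¶6 cannot stand once ¶2 is removed. The only function of ¶8 is the acknowledgement condition for ¶6, so it cannot stand once ¶6 is removed. Although ¶7 refers to ¶6, its operative terms do not depend on ¶6, so it remains in effect. Under the stated default rule, only provisions that cannot operate independently fall away; the rest are enforced. Only ¶7 remains in effect. ¶7 is among the surviving provisions, so the answer is yes.

Yes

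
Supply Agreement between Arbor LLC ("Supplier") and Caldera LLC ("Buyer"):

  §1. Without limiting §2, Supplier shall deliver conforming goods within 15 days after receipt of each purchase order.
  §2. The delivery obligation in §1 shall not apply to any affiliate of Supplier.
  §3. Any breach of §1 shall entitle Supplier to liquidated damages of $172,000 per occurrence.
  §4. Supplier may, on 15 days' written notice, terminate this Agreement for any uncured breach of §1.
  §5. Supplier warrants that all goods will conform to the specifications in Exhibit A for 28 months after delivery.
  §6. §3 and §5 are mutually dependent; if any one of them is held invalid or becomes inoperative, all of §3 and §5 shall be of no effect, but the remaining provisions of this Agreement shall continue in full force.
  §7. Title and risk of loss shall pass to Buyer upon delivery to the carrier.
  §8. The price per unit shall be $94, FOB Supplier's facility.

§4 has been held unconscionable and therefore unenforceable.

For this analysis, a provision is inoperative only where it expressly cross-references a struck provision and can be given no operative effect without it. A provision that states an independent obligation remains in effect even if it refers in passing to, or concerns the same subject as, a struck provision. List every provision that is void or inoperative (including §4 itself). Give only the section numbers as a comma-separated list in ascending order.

§4 is struck. No other provision's operative terms depend on §4. §6 ties §3 and §5 together, but none of those is affected here; the remaining provisions continue in force under §6. The provisions still in force are §1, §2, §3, §5, §6, §7, and §8.

4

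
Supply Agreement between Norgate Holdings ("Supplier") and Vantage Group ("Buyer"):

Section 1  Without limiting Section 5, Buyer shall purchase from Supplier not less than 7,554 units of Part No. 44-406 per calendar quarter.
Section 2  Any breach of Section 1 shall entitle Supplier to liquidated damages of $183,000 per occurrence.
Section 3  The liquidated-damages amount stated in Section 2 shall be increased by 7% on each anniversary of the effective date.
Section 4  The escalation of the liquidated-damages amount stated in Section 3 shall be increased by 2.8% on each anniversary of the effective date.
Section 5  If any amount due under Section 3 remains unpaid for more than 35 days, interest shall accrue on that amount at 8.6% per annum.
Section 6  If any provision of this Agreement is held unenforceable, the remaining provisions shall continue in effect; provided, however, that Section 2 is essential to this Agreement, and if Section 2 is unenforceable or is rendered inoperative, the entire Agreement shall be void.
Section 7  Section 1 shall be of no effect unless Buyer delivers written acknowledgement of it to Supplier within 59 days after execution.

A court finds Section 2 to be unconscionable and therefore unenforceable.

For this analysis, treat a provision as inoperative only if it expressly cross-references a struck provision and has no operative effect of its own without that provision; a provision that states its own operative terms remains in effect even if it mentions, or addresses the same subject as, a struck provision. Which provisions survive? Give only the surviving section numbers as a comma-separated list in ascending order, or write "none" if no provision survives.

none

Section 2 is struck. Section 3 has no operative effect of its own apart from Section 2 and is therefore inoperative. Section 4 does nothing except set the escalation of the escalation of the liquidated-damages amount by reference to Section 3; with Section 3 gone it has no independent effect and is inoperative. Section 5 does nothing except set the default interest on the escalation of the liquidated-damages amount by reference to Section 3; with Section 3 gone it has no independent effect and is inoperative. Section 6 makes Section 2 an essential term, and Section 2 is the provision held invalid; under Section 6, the entire Agreement is therefore void. No provision of the Agreement survives.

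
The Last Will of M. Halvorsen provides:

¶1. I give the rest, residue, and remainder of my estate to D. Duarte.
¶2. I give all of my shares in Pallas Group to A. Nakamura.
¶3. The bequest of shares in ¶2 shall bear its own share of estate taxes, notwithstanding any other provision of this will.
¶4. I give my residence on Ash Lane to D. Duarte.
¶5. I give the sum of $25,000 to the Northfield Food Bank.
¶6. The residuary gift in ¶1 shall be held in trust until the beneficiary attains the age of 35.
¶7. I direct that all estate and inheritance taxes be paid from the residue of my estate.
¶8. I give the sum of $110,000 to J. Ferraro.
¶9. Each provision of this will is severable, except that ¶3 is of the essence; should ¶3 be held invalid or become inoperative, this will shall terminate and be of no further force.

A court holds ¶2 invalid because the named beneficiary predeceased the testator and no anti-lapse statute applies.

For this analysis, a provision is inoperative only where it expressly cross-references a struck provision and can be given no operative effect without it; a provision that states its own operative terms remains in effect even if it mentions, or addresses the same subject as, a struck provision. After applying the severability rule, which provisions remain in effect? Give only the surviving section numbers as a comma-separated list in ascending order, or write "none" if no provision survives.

¶2 is struck. ¶3 merely fixes the tax charge on ¶2; with ¶2 gone it has nothing to operate on and falls away. ¶9 makes ¶3 an essential term, and ¶3 has been rendered inoperative by the cascade; under ¶9, the entire will is therefore void. No provision of the will survives.

none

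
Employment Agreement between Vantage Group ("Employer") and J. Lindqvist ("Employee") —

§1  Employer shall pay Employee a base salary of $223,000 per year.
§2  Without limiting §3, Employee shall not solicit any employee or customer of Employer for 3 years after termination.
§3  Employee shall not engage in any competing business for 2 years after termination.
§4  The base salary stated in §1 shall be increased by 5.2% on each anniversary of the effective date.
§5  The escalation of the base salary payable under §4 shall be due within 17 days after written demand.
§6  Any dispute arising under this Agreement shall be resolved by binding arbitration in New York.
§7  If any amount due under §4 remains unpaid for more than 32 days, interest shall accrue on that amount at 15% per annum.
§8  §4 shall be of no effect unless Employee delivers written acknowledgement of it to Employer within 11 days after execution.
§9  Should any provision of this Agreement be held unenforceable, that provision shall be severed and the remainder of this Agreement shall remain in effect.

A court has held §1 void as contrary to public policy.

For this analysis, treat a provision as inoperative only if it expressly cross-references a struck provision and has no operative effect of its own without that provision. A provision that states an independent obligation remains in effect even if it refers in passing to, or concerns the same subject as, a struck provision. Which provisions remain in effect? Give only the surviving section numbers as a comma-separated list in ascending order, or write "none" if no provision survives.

2, 3, 6, 9

§1 is struck. §4 has no operative effect of its own apart from §1 and is therefore inoperative. §5 has no operative effect of its own apart from §4 and is therefore inoperative. §7 does nothing except set the default interest on the escalation of the base salary by reference to §4; with §4 gone it has no independent effect and is inoperative. §8 has no operative effect of its own apart from §4 and is therefore inoperative. §9 is a severability clause and preserves every provision that can still be given independent effect. The provisions still in force are §2, §3, §6, and §9.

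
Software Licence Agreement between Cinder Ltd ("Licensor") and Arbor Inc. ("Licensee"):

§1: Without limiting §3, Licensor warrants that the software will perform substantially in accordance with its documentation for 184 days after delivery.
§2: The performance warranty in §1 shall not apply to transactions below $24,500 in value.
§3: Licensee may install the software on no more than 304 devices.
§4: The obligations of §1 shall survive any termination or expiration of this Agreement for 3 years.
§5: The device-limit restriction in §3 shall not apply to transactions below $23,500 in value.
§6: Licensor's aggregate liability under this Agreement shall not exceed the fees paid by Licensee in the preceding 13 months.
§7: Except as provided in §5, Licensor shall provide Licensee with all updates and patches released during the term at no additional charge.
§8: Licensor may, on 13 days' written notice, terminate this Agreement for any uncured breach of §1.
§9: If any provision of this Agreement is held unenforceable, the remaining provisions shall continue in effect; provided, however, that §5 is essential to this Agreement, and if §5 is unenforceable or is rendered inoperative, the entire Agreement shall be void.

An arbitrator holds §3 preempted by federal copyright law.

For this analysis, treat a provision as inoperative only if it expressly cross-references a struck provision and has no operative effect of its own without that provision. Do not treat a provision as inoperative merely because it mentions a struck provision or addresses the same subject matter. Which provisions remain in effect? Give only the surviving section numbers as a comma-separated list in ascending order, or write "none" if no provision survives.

none

§3 is struck. The whole of §5 is the carve-out from the device-limit restriction, defined by reference to §3, so §5 cannot stand once §3 is removed. §9 makes §5 an essential term, and §5 has been rendered inoperative by the cascade; under §9, the entire Agreement is therefore void. No provision of the Agreement survives.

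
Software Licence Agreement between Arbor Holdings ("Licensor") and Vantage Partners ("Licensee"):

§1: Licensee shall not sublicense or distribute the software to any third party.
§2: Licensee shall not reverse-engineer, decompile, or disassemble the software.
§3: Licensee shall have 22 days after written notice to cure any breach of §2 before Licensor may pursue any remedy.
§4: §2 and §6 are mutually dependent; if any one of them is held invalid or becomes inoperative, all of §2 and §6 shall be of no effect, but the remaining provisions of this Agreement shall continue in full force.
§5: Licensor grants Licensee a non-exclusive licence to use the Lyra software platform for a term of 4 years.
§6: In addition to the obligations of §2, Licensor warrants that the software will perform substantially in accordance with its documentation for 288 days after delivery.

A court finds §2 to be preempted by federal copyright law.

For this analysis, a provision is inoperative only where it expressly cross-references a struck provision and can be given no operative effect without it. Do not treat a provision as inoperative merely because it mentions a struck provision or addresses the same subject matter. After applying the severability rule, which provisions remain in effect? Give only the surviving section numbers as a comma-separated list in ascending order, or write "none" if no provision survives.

1, 4, 5

§2 is struck. §3 has no operative effect of its own apart from §2 and is therefore inoperative. §4 declares §2 and §6 mutually dependent; since one of them has fallen, all of them are of no effect. That brings down §6 as well. The remainder continues in force under §4. §1, §4, and §5 remain in effect.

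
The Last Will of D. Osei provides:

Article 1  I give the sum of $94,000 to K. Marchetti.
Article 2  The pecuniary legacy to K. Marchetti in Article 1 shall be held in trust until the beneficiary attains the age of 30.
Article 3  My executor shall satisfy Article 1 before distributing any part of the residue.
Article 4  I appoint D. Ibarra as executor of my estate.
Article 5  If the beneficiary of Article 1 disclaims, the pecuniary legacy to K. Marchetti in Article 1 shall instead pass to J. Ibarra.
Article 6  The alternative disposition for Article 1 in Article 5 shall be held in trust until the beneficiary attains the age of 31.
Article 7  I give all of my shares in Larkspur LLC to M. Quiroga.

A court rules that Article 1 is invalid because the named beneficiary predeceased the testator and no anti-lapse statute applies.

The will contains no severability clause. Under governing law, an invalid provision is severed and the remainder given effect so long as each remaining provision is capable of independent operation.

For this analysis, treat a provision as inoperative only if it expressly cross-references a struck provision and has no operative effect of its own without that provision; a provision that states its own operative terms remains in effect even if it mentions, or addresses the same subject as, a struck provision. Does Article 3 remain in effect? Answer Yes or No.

Article 1 is struck. Article 2 has no operative effect of its own apart from Article 1 and is therefore inoperative. Article 3 merely fixes the priority direction for Article 1; with Article 1 gone it has nothing to operate on and falls away. Article 5 has no operative effect of its own apart from Article 1 and is therefore inoperative. Article 6 merely fixes the trust for Article 5; with Article 5 gone it has nothing to operate on and falls away. With no severability clause, the stated default rule severs what cannot stand and enforces each remaining provision that can operate on its own. That leaves Article 4 and Article 7 in effect. Article 3 is among the inoperative provisions, so the answer is no.

No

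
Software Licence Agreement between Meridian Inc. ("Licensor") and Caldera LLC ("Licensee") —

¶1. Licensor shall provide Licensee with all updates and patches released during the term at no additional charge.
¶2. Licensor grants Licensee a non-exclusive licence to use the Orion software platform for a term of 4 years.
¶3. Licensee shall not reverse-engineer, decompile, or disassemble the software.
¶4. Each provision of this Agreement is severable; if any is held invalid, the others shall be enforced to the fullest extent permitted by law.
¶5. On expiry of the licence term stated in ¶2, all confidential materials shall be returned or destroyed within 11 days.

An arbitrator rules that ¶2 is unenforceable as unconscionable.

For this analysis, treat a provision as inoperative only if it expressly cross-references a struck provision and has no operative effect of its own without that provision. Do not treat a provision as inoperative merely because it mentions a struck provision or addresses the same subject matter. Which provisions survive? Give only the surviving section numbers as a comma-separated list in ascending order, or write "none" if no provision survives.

¶2 is struck. ¶5 operates only by reference to ¶2, so it falls with ¶2. Under the severability clause in ¶4, the remaining provisions continue in force. That leaves ¶1, ¶3, and ¶4 in effect.

1, 3, 4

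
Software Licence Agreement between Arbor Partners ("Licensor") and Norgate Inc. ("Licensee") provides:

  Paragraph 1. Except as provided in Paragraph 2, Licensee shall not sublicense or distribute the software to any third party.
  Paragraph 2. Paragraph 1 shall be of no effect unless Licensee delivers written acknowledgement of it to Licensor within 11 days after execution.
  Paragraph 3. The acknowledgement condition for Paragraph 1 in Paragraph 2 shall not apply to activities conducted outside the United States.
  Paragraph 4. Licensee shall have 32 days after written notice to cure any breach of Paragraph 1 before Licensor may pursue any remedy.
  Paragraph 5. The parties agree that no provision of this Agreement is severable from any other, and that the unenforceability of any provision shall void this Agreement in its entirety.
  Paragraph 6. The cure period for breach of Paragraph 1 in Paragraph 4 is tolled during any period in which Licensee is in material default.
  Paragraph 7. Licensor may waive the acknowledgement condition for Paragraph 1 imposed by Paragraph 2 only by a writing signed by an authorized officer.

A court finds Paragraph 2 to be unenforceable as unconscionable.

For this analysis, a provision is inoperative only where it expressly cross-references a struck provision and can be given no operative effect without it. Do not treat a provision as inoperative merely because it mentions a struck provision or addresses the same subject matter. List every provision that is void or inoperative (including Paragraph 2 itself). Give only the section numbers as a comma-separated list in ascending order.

1, 2, 3, 4, 5, 6, 7

Paragraph 2 is struck. Paragraph 3 does nothing except set the carve-out from the acknowledgement condition for Paragraph 1 by reference to Paragraph 2; with Paragraph 2 gone it has no independent effect and is inoperative. Paragraph 7 merely fixes the waiver condition for Paragraph 2; with Paragraph 2 gone it has nothing to operate on and falls away. Paragraph 5 provides that the Agreement is not severable, so the invalidity of any one provision voids the entire Agreement. No provision of the Agreement survives.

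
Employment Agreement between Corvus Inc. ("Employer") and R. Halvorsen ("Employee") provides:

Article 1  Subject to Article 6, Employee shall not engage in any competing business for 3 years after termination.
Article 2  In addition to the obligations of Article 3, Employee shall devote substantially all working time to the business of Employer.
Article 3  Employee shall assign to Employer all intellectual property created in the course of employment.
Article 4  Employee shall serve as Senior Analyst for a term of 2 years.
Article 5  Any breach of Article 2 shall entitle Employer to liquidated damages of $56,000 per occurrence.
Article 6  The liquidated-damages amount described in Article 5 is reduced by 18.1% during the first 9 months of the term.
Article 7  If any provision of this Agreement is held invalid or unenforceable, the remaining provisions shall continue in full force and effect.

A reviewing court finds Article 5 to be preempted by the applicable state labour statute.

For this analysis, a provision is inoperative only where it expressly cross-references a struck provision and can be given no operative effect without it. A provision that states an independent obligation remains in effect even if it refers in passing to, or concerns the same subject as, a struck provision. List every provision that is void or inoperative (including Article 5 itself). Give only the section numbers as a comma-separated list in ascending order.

Article 5 is struck. Article 6 has no operative effect of its own apart from Article 5 and is therefore inoperative. Article 1 mentions Article 6 but its own obligation stands independently of Article 6, so Article 1 is not affected. Article 7 is a severability clause and preserves every provision that can still be given independent effect. Article 1, Article 2, Article 3, Article 4, and Article 7 remain in effect.

5, 6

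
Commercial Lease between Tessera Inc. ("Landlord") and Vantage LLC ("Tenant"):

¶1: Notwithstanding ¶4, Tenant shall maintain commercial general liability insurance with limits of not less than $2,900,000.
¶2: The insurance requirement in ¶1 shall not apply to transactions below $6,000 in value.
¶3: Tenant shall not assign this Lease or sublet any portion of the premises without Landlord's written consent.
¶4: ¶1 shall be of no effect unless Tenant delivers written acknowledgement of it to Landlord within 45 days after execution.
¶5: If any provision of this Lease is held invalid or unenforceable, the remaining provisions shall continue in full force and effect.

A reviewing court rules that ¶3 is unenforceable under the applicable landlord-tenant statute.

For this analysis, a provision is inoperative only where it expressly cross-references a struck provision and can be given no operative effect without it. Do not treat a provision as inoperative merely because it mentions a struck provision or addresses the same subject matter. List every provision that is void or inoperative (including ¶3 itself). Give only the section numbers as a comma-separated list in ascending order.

¶3 is struck. No other provision's operative terms depend on ¶3. Under the severability clause in ¶5, the remaining provisions continue in force. The provisions still in force are ¶1, ¶2, ¶4, and ¶5.

3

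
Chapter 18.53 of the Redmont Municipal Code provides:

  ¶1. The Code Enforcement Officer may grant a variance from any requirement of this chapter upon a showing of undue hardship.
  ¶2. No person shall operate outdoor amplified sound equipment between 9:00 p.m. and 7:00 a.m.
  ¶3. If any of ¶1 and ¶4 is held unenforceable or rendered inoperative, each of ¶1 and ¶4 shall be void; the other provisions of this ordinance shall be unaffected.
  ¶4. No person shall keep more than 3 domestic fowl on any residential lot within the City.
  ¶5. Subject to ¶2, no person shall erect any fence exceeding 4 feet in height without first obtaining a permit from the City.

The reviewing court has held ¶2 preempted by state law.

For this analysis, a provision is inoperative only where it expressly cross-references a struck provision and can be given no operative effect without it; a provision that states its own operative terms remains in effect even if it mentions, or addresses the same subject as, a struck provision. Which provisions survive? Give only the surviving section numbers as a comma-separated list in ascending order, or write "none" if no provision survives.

¶2 is struck. Although ¶5 refers to ¶2, its operative terms do not depend on ¶2, so it remains in effect. No other provision's operative terms depend on ¶2. ¶3 ties ¶1 and ¶4 together, but none of those is affected here; the remaining provisions continue in force under ¶3. The provisions still in force are ¶1, ¶3, ¶4, and ¶5.

1, 3, 4, 5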